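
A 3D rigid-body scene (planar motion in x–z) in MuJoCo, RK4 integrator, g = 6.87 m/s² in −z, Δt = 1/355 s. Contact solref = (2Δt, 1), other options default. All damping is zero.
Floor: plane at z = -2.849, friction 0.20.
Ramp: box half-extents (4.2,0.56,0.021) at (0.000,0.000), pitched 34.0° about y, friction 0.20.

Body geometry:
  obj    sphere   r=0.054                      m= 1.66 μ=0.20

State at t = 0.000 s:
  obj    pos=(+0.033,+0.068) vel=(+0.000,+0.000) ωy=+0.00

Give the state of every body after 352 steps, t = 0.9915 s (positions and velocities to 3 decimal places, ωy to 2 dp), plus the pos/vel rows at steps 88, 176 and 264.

State at t = 0.9915 s:
  obj    pos=(+1.152,-0.686) vel=(+2.256,-1.522) ωy=+50.38

Key-timestep trajectory:
   step    t(s)  obj.x    obj.z    obj.vx   obj.vz 
     88  0.2479   +0.103  +0.021  +0.564  -0.380
    176  0.4958   +0.313  -0.121  +1.128  -0.761
    264  0.7437   +0.662  -0.356  +1.692  -1.141


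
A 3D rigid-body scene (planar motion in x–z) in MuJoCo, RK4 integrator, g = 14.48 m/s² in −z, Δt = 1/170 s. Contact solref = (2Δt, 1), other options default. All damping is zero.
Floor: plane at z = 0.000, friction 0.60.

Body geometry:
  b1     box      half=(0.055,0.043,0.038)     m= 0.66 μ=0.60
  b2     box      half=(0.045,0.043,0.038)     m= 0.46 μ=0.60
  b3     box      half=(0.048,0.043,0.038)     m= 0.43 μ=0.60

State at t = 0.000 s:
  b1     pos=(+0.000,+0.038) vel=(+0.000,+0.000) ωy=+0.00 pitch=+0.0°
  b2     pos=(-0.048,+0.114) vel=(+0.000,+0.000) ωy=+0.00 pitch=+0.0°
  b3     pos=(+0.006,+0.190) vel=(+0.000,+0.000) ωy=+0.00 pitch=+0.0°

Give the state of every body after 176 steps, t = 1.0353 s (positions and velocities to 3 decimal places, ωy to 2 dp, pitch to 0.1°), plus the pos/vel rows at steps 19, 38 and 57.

State at t = 1.0353 s:
  b1     pos=(+0.000,+0.038) vel=(+0.000,+0.000) ωy=+0.00 pitch=+0.0°
  b2     pos=(-0.048,+0.114) vel=(+0.000,+0.000) ωy=+0.00 pitch=-0.1°
  b3     pos=(+0.126,+0.038) vel=(+0.000,+0.000) ωy=+0.00 pitch=+180.0°

Key-timestep trajectory:
   step    t(s)  b1.x    b1.z    b1.vx   b1.vz   b2.x    b2.z    b2.vx   b2.vz   b3.x    b3.z    b3.vx   b3.vz 
     19  0.1118   +0.000  +0.038  +0.000  +0.000   -0.048  +0.114  -0.001  +0.000   +0.019  +0.184  +0.243  -0.187
     38  0.2235   +0.000  +0.038  +0.000  -0.001   -0.048  +0.114  +0.001  +0.000   +0.058  +0.121  +0.625  +0.013
     57  0.3353   +0.000  +0.038  +0.000  +0.000   -0.048  +0.114  +0.000  +0.000   +0.129  +0.050  +0.638  -1.436


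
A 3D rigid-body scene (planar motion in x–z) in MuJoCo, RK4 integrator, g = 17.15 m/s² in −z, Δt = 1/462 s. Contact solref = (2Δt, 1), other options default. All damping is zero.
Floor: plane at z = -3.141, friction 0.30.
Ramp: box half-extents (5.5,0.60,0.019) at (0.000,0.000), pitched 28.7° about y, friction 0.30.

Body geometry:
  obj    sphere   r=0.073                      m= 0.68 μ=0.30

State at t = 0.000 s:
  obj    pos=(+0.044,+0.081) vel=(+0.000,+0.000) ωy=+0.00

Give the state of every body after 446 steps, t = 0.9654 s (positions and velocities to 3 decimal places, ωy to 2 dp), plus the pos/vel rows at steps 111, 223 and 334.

State at t = 0.9654 s:
  obj    pos=(+2.448,-1.236) vel=(+4.981,-2.727) ωy=+77.79

Key-timestep trajectory:
   step    t(s)  obj.x    obj.z    obj.vx   obj.vz 
    111  0.2403   +0.193  -0.001  +1.240  -0.679
    223  0.4827   +0.645  -0.248  +2.491  -1.364
    334  0.7229   +1.392  -0.657  +3.731  -2.042


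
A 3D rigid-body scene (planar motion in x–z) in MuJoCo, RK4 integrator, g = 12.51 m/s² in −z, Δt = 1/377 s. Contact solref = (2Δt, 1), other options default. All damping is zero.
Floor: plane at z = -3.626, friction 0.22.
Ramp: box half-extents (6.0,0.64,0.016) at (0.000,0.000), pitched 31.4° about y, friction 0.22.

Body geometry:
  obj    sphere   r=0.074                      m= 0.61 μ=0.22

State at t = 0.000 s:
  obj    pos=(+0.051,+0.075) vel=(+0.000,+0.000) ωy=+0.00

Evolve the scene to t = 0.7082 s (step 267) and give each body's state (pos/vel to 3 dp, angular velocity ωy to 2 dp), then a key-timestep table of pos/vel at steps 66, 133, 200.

State at t = 0.7082 s:
  obj    pos=(+1.048,-0.534) vel=(+2.815,-1.718) ωy=+44.55

Key-timestep trajectory:
   step    t(s)  obj.x    obj.z    obj.vx   obj.vz 
     66  0.1751   +0.112  +0.037  +0.696  -0.425
    133  0.3528   +0.298  -0.077  +1.402  -0.856
    200  0.5305   +0.610  -0.267  +2.108  -1.287


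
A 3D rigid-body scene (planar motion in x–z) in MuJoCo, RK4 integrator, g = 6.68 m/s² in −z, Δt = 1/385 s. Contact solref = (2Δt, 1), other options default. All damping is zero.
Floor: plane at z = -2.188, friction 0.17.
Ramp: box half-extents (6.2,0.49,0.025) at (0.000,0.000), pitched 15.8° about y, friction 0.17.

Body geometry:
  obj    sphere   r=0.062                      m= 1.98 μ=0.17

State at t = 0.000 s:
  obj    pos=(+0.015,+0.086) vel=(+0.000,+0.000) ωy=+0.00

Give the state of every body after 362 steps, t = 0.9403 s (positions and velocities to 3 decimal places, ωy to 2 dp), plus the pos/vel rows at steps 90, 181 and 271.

State at t = 0.9403 s:
  obj    pos=(+0.568,-0.070) vel=(+1.175,-0.333) ωy=+19.70

Key-timestep trajectory:
   step    t(s)  obj.x    obj.z    obj.vx   obj.vz 
     90  0.2338   +0.049  +0.076  +0.292  -0.083
    181  0.4701   +0.153  +0.047  +0.588  -0.166
    271  0.7039   +0.325  -0.001  +0.880  -0.249


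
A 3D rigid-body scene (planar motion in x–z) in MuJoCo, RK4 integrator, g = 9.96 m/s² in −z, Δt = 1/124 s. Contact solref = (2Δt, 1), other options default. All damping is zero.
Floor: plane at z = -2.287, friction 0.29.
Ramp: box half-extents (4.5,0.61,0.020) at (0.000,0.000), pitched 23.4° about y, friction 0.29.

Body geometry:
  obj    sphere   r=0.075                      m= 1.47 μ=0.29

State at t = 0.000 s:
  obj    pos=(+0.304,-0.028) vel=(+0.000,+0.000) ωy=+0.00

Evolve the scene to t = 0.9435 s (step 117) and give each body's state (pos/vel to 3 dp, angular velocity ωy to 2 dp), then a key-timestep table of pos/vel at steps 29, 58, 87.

State at t = 0.9435 s:
  obj    pos=(+1.458,-0.528) vel=(+2.447,-1.059) ωy=+35.54

Key-timestep trajectory:
   step    t(s)  obj.x    obj.z    obj.vx   obj.vz 
     29  0.2339   +0.375  -0.059  +0.607  -0.263
     58  0.4677   +0.588  -0.151  +1.213  -0.525
     87  0.7016   +0.942  -0.304  +1.819  -0.787


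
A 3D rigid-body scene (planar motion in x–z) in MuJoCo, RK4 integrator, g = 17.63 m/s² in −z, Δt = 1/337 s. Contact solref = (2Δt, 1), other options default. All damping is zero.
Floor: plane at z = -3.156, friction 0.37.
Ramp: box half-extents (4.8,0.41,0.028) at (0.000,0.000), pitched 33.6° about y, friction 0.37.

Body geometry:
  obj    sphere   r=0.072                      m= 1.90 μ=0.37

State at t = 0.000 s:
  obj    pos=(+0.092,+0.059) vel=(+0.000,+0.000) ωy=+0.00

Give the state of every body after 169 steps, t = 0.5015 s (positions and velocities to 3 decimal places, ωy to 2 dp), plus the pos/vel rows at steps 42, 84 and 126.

State at t = 0.5015 s:
  obj    pos=(+0.822,-0.426) vel=(+2.911,-1.934) ωy=+48.53

Key-timestep trajectory:
   step    t(s)  obj.x    obj.z    obj.vx   obj.vz 
     42  0.1246   +0.137  +0.029  +0.724  -0.481
     84  0.2493   +0.272  -0.061  +1.447  -0.961
    126  0.3739   +0.498  -0.211  +2.170  -1.442


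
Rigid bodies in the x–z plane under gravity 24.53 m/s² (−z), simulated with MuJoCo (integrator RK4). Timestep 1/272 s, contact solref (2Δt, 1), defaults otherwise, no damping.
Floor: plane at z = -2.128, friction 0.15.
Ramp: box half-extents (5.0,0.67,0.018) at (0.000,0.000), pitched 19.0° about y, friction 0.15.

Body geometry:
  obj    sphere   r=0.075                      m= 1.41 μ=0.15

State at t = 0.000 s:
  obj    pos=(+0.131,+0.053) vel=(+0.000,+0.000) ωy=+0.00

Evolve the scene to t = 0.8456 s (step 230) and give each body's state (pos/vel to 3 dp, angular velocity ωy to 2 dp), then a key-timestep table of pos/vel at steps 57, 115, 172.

State at t = 0.8456 s:
  obj    pos=(+2.060,-0.611) vel=(+4.561,-1.571) ωy=+64.30

Key-timestep trajectory:
   step    t(s)  obj.x    obj.z    obj.vx   obj.vz 
     57  0.2096   +0.250  +0.012  +1.131  -0.389
    115  0.4228   +0.613  -0.113  +2.281  -0.785
    172  0.6324   +1.210  -0.318  +3.411  -1.174


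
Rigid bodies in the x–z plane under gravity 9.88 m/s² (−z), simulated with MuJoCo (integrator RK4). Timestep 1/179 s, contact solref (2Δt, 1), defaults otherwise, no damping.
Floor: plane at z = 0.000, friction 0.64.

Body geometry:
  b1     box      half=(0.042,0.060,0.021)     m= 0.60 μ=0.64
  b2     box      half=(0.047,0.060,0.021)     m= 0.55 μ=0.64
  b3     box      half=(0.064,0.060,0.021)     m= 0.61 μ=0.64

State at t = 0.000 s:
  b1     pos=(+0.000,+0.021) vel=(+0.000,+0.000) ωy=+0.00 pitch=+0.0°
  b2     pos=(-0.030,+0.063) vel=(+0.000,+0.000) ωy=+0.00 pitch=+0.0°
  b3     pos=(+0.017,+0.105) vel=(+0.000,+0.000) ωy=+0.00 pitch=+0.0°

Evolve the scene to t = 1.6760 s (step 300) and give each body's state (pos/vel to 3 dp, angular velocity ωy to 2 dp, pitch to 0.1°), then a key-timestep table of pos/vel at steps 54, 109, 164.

State at t = 1.6760 s:
  b1     pos=(+0.000,+0.021) vel=(+0.000,+0.000) ωy=+0.00 pitch=+0.0°
  b2     pos=(-0.030,+0.063) vel=(+0.000,+0.000) ωy=+0.00 pitch=+0.0°
  b3     pos=(+0.177,+0.021) vel=(+0.000,+0.000) ωy=+0.00 pitch=+180.0°

Key-timestep trajectory:
   step    t(s)  b1.x    b1.z    b1.vx   b1.vz   b2.x    b2.z    b2.vx   b2.vz   b3.x    b3.z    b3.vx   b3.vz 
     54  0.3017   +0.000  +0.021  +0.000  +0.000   -0.030  +0.063  +0.000  +0.000   +0.018  +0.105  +0.007  +0.000
    109  0.6089   +0.000  +0.021  +0.000  +0.000   -0.030  +0.063  -0.001  +0.000   +0.032  +0.098  +0.138  -0.126
    164  0.9162   +0.000  +0.021  +0.000  +0.000   -0.030  +0.063  +0.000  +0.000   +0.111  +0.067  +0.181  -0.007


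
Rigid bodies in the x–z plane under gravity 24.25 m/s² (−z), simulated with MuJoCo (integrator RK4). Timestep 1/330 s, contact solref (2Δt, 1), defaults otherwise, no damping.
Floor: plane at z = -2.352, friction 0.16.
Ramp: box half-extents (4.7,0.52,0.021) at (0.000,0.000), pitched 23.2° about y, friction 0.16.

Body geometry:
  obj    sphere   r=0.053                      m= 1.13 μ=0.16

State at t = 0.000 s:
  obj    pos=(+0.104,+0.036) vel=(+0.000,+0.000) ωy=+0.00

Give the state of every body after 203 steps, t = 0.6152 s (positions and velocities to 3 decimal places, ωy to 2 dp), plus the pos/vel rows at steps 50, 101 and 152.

State at t = 0.6152 s:
  obj    pos=(+1.291,-0.473) vel=(+3.858,-1.654) ωy=+79.18

Key-timestep trajectory:
   step    t(s)  obj.x    obj.z    obj.vx   obj.vz 
     50  0.1515   +0.176  +0.005  +0.951  -0.407
    101  0.3061   +0.398  -0.090  +1.920  -0.823
    152  0.4606   +0.769  -0.249  +2.889  -1.238


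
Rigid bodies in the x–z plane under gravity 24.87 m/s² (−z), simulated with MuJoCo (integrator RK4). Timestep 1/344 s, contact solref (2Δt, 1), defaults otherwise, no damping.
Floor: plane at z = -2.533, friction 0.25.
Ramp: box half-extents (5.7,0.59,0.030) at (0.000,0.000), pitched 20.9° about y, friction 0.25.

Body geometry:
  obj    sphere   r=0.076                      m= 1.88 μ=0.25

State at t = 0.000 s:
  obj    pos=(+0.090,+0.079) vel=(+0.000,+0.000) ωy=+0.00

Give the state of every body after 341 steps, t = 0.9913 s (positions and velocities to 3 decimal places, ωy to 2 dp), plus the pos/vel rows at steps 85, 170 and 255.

State at t = 0.9913 s:
  obj    pos=(+2.999,-1.032) vel=(+5.869,-2.241) ωy=+82.65

Key-timestep trajectory:
   step    t(s)  obj.x    obj.z    obj.vx   obj.vz 
     85  0.2471   +0.271  +0.010  +1.463  -0.559
    170  0.4942   +0.813  -0.197  +2.926  -1.117
    255  0.7413   +1.717  -0.542  +4.389  -1.676


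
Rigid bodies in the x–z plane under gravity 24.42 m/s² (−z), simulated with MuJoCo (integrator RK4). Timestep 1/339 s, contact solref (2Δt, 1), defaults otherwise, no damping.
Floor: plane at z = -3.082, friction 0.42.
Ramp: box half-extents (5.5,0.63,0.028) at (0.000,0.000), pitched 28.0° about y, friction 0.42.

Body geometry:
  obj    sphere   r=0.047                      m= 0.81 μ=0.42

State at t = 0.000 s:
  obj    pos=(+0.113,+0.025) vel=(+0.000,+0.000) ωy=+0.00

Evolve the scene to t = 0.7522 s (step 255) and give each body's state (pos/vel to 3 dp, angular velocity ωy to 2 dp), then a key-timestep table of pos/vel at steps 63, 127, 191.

State at t = 0.7522 s:
  obj    pos=(+2.159,-1.063) vel=(+5.439,-2.892) ωy=+131.05

Key-timestep trajectory:
   step    t(s)  obj.x    obj.z    obj.vx   obj.vz 
     63  0.1858   +0.238  -0.042  +1.344  -0.715
    127  0.3746   +0.620  -0.245  +2.709  -1.440
    191  0.5634   +1.261  -0.585  +4.074  -2.166


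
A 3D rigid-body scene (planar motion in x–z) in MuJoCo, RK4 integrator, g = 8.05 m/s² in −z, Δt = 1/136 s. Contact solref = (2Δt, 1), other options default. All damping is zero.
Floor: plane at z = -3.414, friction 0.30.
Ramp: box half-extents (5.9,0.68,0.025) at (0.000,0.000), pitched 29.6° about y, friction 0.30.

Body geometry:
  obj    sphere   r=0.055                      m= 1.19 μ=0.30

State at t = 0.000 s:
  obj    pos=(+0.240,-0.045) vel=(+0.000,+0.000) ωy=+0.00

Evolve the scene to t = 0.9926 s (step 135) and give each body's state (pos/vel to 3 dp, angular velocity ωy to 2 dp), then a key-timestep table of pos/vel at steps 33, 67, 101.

State at t = 0.9926 s:
  obj    pos=(+1.457,-0.736) vel=(+2.451,-1.393) ωy=+51.24

Key-timestep trajectory:
   step    t(s)  obj.x    obj.z    obj.vx   obj.vz 
     33  0.2426   +0.313  -0.086  +0.599  -0.340
     67  0.4926   +0.540  -0.215  +1.217  -0.691
    101  0.7426   +0.921  -0.431  +1.834  -1.042


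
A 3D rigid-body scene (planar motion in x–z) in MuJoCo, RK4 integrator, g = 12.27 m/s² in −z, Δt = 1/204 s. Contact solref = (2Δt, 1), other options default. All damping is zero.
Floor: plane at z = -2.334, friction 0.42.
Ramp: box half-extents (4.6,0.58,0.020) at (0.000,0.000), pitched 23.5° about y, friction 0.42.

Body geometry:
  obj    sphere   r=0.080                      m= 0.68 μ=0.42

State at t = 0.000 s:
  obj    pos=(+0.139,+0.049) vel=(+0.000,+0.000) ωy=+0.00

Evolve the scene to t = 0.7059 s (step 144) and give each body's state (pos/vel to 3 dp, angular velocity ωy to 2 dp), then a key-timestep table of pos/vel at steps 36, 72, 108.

State at t = 0.7059 s:
  obj    pos=(+0.937,-0.299) vel=(+2.262,-0.984) ωy=+30.83

Key-timestep trajectory:
   step    t(s)  obj.x    obj.z    obj.vx   obj.vz 
     36  0.1765   +0.189  +0.027  +0.566  -0.246
     72  0.3529   +0.339  -0.038  +1.131  -0.492
    108  0.5294   +0.588  -0.147  +1.697  -0.738


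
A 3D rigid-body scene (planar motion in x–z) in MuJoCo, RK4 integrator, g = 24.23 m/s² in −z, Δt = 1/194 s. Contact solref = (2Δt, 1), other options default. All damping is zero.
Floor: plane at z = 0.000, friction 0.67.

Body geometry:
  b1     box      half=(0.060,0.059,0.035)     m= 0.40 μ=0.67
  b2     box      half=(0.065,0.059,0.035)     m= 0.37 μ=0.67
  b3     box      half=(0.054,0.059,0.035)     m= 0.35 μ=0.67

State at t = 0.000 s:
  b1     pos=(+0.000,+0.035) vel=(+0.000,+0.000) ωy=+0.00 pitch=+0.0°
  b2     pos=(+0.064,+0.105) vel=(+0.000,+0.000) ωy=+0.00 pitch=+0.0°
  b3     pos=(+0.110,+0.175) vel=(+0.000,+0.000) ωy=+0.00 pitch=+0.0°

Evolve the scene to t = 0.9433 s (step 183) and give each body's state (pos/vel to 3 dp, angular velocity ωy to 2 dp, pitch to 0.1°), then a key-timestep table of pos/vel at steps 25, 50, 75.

State at t = 0.9433 s:
  b1     pos=(+0.000,+0.035) vel=(+0.000,+0.000) ωy=+0.00 pitch=+0.0°
  b2     pos=(+0.193,+0.066) vel=(-0.001,+0.000) ωy=+0.01 pitch=+145.5°
  b3     pos=(+0.315,+0.035) vel=(+0.001,+0.000) ωy=+0.00 pitch=+180.0°

Key-timestep trajectory:
   step    t(s)  b1.x    b1.z    b1.vx   b1.vz   b2.x    b2.z    b2.vx   b2.vz   b3.x    b3.z    b3.vx   b3.vz 
     25  0.1289   +0.000  +0.035  -0.001  +0.000   +0.087  +0.092  +0.364  -0.423   +0.170  +0.112  +0.766  -1.479
     50  0.2577   +0.000  +0.035  +0.000  +0.000   +0.147  +0.073  +0.255  +0.024   +0.256  +0.064  +0.405  +0.021
     75  0.3866   +0.000  +0.035  +0.000  +0.000   +0.175  +0.072  +0.324  -0.071   +0.315  +0.032  -0.085  +0.148


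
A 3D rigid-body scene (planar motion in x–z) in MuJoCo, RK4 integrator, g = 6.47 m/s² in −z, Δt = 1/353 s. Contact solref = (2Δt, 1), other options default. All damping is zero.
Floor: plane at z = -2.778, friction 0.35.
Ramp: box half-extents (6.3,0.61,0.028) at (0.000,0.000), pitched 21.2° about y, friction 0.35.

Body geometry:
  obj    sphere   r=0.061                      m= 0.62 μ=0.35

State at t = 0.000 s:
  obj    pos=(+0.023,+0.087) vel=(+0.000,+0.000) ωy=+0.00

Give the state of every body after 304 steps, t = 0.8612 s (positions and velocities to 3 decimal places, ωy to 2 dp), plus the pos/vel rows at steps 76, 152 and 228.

State at t = 0.8612 s:
  obj    pos=(+0.601,-0.138) vel=(+1.342,-0.520) ωy=+23.59

Key-timestep trajectory:
   step    t(s)  obj.x    obj.z    obj.vx   obj.vz 
     76  0.2153   +0.059  +0.073  +0.336  -0.130
    152  0.4306   +0.167  +0.031  +0.671  -0.260
    228  0.6459   +0.348  -0.039  +1.006  -0.390


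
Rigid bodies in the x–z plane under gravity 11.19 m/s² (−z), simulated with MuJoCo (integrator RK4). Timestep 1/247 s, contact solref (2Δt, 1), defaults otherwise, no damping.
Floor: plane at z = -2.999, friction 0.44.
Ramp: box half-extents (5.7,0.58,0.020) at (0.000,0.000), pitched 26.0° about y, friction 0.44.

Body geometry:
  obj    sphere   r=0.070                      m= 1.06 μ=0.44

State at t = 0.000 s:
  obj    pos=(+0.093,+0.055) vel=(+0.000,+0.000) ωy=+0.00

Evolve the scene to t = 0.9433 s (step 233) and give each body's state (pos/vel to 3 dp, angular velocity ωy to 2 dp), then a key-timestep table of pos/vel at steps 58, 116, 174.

State at t = 0.9433 s:
  obj    pos=(+1.494,-0.629) vel=(+2.971,-1.449) ωy=+47.21

Key-timestep trajectory:
   step    t(s)  obj.x    obj.z    obj.vx   obj.vz 
     58  0.2348   +0.180  +0.012  +0.740  -0.361
    116  0.4696   +0.440  -0.115  +1.479  -0.721
    174  0.7045   +0.874  -0.326  +2.219  -1.082


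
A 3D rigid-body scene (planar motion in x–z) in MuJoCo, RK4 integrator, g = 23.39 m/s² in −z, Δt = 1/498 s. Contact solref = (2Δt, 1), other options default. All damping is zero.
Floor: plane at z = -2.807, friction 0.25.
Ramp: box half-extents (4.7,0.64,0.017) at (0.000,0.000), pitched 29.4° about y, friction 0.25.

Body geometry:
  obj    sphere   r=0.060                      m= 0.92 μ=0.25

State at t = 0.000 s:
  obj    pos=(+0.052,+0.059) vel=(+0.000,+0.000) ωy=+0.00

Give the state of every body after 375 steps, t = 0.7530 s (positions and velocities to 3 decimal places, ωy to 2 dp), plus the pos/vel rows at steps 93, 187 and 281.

State at t = 0.7530 s:
  obj    pos=(+2.078,-1.083) vel=(+5.381,-3.032) ωy=+102.92

Key-timestep trajectory:
   step    t(s)  obj.x    obj.z    obj.vx   obj.vz 
     93  0.1867   +0.177  -0.011  +1.335  -0.752
    187  0.3755   +0.556  -0.225  +2.683  -1.512
    281  0.5643   +1.190  -0.582  +4.032  -2.272


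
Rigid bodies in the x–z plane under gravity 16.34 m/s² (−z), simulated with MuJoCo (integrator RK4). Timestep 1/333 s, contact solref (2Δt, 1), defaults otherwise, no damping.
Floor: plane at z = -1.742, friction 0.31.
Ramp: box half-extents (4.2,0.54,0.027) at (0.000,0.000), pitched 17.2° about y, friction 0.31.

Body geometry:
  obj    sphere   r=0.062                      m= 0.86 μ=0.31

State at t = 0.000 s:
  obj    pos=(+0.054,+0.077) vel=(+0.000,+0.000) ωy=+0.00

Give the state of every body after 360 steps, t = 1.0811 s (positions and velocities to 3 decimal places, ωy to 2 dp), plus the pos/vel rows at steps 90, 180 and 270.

State at t = 1.0811 s:
  obj    pos=(+1.981,-0.520) vel=(+3.564,-1.103) ωy=+60.17

Key-timestep trajectory:
   step    t(s)  obj.x    obj.z    obj.vx   obj.vz 
     90  0.2703   +0.174  +0.039  +0.891  -0.276
    180  0.5405   +0.536  -0.073  +1.782  -0.552
    270  0.8108   +1.138  -0.259  +2.673  -0.828


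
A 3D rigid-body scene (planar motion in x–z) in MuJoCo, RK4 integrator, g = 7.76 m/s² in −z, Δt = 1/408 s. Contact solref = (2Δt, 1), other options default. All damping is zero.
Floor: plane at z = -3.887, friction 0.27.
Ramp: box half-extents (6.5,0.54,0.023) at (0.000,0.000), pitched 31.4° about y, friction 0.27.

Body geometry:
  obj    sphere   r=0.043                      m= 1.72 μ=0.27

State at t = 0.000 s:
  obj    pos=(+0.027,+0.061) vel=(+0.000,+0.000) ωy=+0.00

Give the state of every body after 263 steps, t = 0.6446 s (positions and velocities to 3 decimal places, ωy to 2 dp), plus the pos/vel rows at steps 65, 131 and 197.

State at t = 0.6446 s:
  obj    pos=(+0.539,-0.252) vel=(+1.589,-0.970) ωy=+43.28

Key-timestep trajectory:
   step    t(s)  obj.x    obj.z    obj.vx   obj.vz 
     65  0.1593   +0.058  +0.042  +0.393  -0.240
    131  0.3211   +0.154  -0.017  +0.792  -0.483
    197  0.4828   +0.314  -0.115  +1.190  -0.727


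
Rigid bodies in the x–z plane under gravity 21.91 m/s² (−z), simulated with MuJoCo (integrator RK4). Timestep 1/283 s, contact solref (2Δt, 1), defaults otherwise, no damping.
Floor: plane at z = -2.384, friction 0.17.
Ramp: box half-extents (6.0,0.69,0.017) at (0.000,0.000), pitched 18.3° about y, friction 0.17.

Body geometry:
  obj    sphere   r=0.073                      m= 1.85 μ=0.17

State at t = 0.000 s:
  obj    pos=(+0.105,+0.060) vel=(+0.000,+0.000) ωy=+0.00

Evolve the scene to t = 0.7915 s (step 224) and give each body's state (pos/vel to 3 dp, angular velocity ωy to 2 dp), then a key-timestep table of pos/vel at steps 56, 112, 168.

State at t = 0.7915 s:
  obj    pos=(+1.567,-0.423) vel=(+3.693,-1.221) ωy=+53.27

Key-timestep trajectory:
   step    t(s)  obj.x    obj.z    obj.vx   obj.vz 
     56  0.1979   +0.196  +0.030  +0.923  -0.305
    112  0.3958   +0.470  -0.061  +1.847  -0.611
    168  0.5936   +0.927  -0.212  +2.770  -0.916


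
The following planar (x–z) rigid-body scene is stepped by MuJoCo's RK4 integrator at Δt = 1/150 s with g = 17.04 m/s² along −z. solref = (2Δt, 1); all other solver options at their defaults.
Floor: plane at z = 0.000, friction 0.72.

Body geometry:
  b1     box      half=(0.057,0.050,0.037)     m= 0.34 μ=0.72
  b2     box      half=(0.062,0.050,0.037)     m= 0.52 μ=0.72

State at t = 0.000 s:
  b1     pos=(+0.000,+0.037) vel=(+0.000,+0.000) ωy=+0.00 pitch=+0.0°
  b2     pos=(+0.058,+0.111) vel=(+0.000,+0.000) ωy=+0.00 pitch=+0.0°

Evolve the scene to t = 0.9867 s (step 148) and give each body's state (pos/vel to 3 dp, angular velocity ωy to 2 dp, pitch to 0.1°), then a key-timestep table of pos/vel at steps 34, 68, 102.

State at t = 0.9867 s:
  b1     pos=(+0.000,+0.037) vel=(+0.000,+0.000) ωy=+0.00 pitch=+0.0°
  b2     pos=(+0.111,+0.062) vel=(+0.000,+0.000) ωy=+0.00 pitch=+90.0°

Key-timestep trajectory:
   step    t(s)  b1.x    b1.z    b1.vx   b1.vz   b2.x    b2.z    b2.vx   b2.vz 
     34  0.2267   +0.000  +0.037  -0.001  +0.000   +0.071  +0.108  +0.194  -0.079
     68  0.4533   +0.000  +0.037  +0.000  +0.000   +0.136  +0.071  +0.087  +0.013
    102  0.6800   +0.000  +0.037  +0.000  +0.000   +0.106  +0.063  -0.102  +0.115


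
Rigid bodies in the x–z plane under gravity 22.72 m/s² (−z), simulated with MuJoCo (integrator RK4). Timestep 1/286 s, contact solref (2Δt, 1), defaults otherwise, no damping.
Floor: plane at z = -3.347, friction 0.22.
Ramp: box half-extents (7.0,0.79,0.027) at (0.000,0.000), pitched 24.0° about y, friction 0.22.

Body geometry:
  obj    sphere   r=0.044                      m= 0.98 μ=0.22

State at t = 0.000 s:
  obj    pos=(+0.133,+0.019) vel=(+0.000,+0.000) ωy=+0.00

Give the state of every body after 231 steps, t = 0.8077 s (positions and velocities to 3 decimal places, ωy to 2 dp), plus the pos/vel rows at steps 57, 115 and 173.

State at t = 0.8077 s:
  obj    pos=(+2.100,-0.857) vel=(+4.871,-2.169) ωy=+121.14

Key-timestep trajectory:
   step    t(s)  obj.x    obj.z    obj.vx   obj.vz 
     57  0.1993   +0.253  -0.035  +1.202  -0.535
    115  0.4021   +0.620  -0.199  +2.425  -1.080
    173  0.6049   +1.236  -0.473  +3.648  -1.624


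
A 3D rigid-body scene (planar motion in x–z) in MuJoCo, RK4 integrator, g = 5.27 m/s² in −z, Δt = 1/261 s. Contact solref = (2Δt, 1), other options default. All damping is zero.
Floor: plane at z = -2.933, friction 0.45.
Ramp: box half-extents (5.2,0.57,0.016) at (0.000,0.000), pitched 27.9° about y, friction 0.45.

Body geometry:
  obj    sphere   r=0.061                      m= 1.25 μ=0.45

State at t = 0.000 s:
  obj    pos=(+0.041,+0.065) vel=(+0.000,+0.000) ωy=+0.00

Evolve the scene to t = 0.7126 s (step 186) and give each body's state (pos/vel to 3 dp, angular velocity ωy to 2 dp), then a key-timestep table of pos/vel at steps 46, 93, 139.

State at t = 0.7126 s:
  obj    pos=(+0.437,-0.144) vel=(+1.109,-0.587) ωy=+20.57

Key-timestep trajectory:
   step    t(s)  obj.x    obj.z    obj.vx   obj.vz 
     46  0.1762   +0.065  +0.053  +0.274  -0.145
     93  0.3563   +0.140  +0.013  +0.555  -0.294
    139  0.5326   +0.262  -0.052  +0.829  -0.439


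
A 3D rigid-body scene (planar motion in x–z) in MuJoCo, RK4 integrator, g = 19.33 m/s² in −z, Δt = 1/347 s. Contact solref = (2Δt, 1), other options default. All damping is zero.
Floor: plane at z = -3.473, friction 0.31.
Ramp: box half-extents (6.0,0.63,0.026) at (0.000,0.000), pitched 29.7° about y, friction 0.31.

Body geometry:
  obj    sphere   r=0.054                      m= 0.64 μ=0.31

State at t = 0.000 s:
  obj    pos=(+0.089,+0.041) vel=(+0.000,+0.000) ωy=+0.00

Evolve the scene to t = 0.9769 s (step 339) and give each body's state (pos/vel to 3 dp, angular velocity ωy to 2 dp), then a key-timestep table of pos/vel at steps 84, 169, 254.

State at t = 0.9769 s:
  obj    pos=(+2.925,-1.576) vel=(+5.805,-3.311) ωy=+123.75

Key-timestep trajectory:
   step    t(s)  obj.x    obj.z    obj.vx   obj.vz 
     84  0.2421   +0.263  -0.058  +1.439  -0.821
    169  0.4870   +0.794  -0.361  +2.894  -1.651
    254  0.7320   +1.681  -0.867  +4.350  -2.481


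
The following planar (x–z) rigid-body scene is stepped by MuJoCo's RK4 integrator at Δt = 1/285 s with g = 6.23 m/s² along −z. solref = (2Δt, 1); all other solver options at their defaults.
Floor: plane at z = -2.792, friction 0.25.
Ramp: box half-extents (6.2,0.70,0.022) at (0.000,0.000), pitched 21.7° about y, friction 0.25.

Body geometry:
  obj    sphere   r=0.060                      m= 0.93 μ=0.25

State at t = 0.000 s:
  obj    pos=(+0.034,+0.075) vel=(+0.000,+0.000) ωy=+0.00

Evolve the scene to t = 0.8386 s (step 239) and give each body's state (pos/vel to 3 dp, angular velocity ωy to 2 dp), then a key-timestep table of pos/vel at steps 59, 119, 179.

State at t = 0.8386 s:
  obj    pos=(+0.572,-0.139) vel=(+1.282,-0.510) ωy=+22.99

Key-timestep trajectory:
   step    t(s)  obj.x    obj.z    obj.vx   obj.vz 
     59  0.2070   +0.067  +0.062  +0.317  -0.126
    119  0.4175   +0.167  +0.022  +0.638  -0.254
    179  0.6281   +0.336  -0.045  +0.960  -0.382


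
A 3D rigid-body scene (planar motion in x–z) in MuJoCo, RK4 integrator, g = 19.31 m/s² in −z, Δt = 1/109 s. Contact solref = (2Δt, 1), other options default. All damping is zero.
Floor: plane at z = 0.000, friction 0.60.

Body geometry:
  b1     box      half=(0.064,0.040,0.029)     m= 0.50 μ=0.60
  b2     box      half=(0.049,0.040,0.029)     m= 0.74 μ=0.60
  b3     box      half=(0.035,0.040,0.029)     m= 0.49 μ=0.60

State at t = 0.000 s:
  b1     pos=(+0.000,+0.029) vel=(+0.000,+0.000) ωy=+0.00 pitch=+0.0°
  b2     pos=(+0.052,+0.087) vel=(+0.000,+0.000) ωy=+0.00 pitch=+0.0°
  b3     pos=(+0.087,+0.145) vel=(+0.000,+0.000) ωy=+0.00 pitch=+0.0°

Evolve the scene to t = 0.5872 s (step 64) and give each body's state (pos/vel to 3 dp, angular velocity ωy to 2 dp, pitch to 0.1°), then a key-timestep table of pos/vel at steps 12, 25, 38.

State at t = 0.5872 s:
  b1     pos=(+0.000,+0.029) vel=(+0.000,+0.000) ωy=+0.00 pitch=+0.0°
  b2     pos=(+0.100,+0.049) vel=(+0.000,+0.000) ωy=+0.00 pitch=+90.0°
  b3     pos=(+0.181,+0.035) vel=(+0.000,+0.000) ωy=+0.00 pitch=+90.0°

Key-timestep trajectory:
   step    t(s)  b1.x    b1.z    b1.vx   b1.vz   b2.x    b2.z    b2.vx   b2.vz   b3.x    b3.z    b3.vx   b3.vz 
     12  0.1101   +0.000  +0.029  -0.001  +0.001   +0.054  +0.087  +0.050  +0.017   +0.094  +0.142  +0.143  -0.048
     25  0.2294   +0.000  +0.029  -0.003  +0.001   +0.071  +0.088  +0.279  -0.134   +0.134  +0.114  +0.554  -0.676
     38  0.3486   +0.000  +0.029  +0.000  +0.000   +0.102  +0.045  -0.054  +0.110   +0.181  +0.031  -0.018  +0.152


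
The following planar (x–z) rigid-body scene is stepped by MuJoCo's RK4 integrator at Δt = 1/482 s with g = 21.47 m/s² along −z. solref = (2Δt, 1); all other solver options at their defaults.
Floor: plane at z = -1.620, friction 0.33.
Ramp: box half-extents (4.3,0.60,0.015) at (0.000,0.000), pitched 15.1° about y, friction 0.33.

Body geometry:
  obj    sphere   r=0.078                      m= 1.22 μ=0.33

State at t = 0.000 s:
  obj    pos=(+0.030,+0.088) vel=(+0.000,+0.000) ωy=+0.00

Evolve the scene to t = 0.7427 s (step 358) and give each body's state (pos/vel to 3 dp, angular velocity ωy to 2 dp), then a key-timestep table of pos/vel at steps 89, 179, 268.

State at t = 0.7427 s:
  obj    pos=(+1.094,-0.199) vel=(+2.865,-0.773) ωy=+38.04

Key-timestep trajectory:
   step    t(s)  obj.x    obj.z    obj.vx   obj.vz 
     89  0.1846   +0.096  +0.070  +0.712  -0.192
    179  0.3714   +0.296  +0.016  +1.432  -0.387
    268  0.5560   +0.626  -0.073  +2.145  -0.579


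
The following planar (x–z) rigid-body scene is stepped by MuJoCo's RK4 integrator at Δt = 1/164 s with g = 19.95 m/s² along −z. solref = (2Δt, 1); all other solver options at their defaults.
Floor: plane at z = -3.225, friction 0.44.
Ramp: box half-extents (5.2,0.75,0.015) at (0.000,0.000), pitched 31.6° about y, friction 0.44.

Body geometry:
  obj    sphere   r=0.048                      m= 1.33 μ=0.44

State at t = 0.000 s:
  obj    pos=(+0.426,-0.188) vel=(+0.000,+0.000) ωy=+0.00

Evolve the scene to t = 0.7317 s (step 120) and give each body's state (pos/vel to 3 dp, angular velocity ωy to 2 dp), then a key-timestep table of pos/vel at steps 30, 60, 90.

State at t = 0.7317 s:
  obj    pos=(+2.128,-1.235) vel=(+4.653,-2.863) ωy=+113.80

Key-timestep trajectory:
   step    t(s)  obj.x    obj.z    obj.vx   obj.vz 
     30  0.1829   +0.532  -0.254  +1.164  -0.716
     60  0.3659   +0.852  -0.450  +2.327  -1.431
     90  0.5488   +1.384  -0.777  +3.490  -2.147


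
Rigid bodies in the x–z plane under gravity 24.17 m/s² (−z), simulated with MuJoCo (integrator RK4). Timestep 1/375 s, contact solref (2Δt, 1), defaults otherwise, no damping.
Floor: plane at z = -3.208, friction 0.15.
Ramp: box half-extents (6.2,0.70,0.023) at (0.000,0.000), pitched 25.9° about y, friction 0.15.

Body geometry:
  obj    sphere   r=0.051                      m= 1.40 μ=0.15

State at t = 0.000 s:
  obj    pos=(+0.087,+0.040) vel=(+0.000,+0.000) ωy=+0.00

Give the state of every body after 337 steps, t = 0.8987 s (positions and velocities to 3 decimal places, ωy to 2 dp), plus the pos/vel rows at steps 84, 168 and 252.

State at t = 0.8987 s:
  obj    pos=(+2.827,-1.290) vel=(+6.097,-2.960) ωy=+132.86

Key-timestep trajectory:
   step    t(s)  obj.x    obj.z    obj.vx   obj.vz 
     84  0.2240   +0.257  -0.043  +1.520  -0.738
    168  0.4480   +0.768  -0.291  +3.039  -1.476
    252  0.6720   +1.619  -0.704  +4.559  -2.214


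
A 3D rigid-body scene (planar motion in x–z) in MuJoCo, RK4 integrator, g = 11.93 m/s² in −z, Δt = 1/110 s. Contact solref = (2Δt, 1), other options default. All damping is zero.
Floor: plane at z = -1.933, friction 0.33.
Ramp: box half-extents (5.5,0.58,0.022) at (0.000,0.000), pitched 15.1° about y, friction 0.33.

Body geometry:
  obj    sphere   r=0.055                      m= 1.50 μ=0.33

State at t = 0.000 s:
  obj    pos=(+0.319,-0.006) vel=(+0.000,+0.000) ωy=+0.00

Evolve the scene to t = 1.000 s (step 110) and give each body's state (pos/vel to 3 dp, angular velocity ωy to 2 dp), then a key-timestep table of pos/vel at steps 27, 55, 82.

State at t = 1.000 s:
  obj    pos=(+1.391,-0.295) vel=(+2.143,-0.578) ωy=+40.35

Key-timestep trajectory:
   step    t(s)  obj.x    obj.z    obj.vx   obj.vz 
     27  0.2455   +0.384  -0.024  +0.526  -0.142
     55  0.5000   +0.587  -0.079  +1.072  -0.289
     82  0.7455   +0.914  -0.167  +1.598  -0.431


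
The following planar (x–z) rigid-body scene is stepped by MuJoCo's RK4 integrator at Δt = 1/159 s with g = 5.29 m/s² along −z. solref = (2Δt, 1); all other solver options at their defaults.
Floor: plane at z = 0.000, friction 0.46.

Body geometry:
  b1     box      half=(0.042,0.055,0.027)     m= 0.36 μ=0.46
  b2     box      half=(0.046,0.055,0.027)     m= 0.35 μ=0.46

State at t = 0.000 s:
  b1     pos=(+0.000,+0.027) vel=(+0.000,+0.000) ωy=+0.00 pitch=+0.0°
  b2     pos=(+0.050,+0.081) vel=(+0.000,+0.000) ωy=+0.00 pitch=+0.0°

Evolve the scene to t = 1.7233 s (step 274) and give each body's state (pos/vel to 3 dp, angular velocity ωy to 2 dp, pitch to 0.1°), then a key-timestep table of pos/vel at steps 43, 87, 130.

State at t = 1.7233 s:
  b1     pos=(+0.000,+0.027) vel=(+0.000,+0.000) ωy=+0.00 pitch=+0.0°
  b2     pos=(+0.095,+0.046) vel=(+0.000,+0.000) ωy=+0.00 pitch=+90.0°

Key-timestep trajectory:
   step    t(s)  b1.x    b1.z    b1.vx   b1.vz   b2.x    b2.z    b2.vx   b2.vz 
     43  0.2704   +0.000  +0.027  +0.000  +0.000   +0.076  +0.051  +0.252  -0.052
     87  0.5472   +0.000  +0.027  +0.000  +0.000   +0.112  +0.052  -0.008  -0.002
    130  0.8176   +0.000  +0.027  +0.000  +0.000   +0.091  +0.048  +0.009  -0.003


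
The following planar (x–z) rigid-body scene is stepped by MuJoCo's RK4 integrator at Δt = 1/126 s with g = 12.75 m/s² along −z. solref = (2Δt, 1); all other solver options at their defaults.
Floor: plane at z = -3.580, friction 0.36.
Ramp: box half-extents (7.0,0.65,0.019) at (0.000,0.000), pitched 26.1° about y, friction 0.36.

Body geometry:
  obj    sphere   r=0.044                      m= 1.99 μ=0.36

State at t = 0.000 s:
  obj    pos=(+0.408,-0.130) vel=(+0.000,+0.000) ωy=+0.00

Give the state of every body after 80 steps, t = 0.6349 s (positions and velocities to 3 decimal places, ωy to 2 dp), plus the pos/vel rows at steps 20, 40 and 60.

State at t = 0.6349 s:
  obj    pos=(+1.133,-0.485) vel=(+2.284,-1.119) ωy=+57.79

Key-timestep trajectory:
   step    t(s)  obj.x    obj.z    obj.vx   obj.vz 
     20  0.1587   +0.453  -0.152  +0.571  -0.280
     40  0.3175   +0.589  -0.219  +1.142  -0.560
     60  0.4762   +0.816  -0.330  +1.713  -0.839


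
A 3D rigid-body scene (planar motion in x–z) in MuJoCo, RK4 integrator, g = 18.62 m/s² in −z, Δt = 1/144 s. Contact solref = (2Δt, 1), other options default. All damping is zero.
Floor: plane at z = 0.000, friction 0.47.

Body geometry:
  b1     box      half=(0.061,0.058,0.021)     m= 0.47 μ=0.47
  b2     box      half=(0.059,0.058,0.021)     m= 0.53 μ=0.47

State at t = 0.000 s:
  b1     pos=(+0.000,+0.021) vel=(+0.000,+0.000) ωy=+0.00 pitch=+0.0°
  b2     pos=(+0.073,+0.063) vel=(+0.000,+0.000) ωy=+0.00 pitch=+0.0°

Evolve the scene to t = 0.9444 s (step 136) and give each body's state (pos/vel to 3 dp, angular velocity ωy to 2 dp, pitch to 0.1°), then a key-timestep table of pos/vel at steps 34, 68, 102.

State at t = 0.9444 s:
  b1     pos=(-0.001,+0.021) vel=(-0.001,+0.000) ωy=+0.00 pitch=+0.0°
  b2     pos=(+0.083,+0.052) vel=(+0.001,-0.001) ωy=-0.03 pitch=+35.8°

Key-timestep trajectory:
   step    t(s)  b1.x    b1.z    b1.vx   b1.vz   b2.x    b2.z    b2.vx   b2.vz 
     34  0.2361   +0.000  +0.021  -0.001  +0.000   +0.082  +0.052  +0.003  +0.000
     68  0.4722   +0.000  +0.021  -0.001  +0.000   +0.082  +0.052  +0.001  -0.001
    102  0.7083   -0.001  +0.021  -0.001  +0.000   +0.083  +0.052  +0.001  -0.001


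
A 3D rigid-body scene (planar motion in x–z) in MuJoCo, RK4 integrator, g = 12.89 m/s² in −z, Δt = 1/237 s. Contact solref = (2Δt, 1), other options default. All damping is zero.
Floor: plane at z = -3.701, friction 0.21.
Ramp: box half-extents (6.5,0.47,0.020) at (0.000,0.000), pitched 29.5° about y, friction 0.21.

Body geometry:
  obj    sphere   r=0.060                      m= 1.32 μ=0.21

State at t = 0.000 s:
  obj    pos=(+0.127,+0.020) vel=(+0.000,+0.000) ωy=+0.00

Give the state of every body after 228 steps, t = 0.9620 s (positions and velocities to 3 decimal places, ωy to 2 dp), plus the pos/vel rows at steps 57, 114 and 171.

State at t = 0.9620 s:
  obj    pos=(+1.953,-1.013) vel=(+3.797,-2.148) ωy=+72.68

Key-timestep trajectory:
   step    t(s)  obj.x    obj.z    obj.vx   obj.vz 
     57  0.2405   +0.241  -0.045  +0.949  -0.537
    114  0.4810   +0.584  -0.238  +1.898  -1.074
    171  0.7215   +1.154  -0.561  +2.847  -1.611


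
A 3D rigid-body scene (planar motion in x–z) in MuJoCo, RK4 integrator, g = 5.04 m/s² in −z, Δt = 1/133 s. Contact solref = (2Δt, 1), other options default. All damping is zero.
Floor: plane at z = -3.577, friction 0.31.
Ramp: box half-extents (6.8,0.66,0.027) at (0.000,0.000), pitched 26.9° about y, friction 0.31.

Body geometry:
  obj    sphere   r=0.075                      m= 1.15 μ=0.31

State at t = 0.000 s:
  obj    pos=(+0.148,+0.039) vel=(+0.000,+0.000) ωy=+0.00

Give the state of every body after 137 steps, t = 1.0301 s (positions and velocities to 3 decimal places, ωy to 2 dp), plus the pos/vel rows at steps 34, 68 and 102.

State at t = 1.0301 s:
  obj    pos=(+0.919,-0.352) vel=(+1.496,-0.759) ωy=+22.36

Key-timestep trajectory:
   step    t(s)  obj.x    obj.z    obj.vx   obj.vz 
     34  0.2556   +0.196  +0.015  +0.371  -0.188
     68  0.5113   +0.338  -0.057  +0.743  -0.377
    102  0.7669   +0.575  -0.178  +1.114  -0.565


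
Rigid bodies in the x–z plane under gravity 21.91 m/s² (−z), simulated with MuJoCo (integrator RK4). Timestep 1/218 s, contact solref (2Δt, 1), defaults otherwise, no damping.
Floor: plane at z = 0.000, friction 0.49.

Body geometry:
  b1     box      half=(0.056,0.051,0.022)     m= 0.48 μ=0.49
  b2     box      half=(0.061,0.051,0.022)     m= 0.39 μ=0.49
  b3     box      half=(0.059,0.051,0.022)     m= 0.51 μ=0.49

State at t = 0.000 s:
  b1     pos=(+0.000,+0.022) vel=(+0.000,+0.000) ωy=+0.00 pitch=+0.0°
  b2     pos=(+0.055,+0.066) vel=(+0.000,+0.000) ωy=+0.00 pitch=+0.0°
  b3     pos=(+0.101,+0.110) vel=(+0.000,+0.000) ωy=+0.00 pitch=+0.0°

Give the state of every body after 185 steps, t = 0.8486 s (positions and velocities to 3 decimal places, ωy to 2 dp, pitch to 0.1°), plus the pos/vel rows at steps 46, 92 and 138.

State at t = 0.8486 s:
  b1     pos=(-0.001,+0.022) vel=(-0.001,+0.000) ωy=+0.00 pitch=+0.0°
  b2     pos=(+0.072,+0.058) vel=(+0.000,+0.000) ωy=-0.01 pitch=+44.0°
  b3     pos=(+0.137,+0.057) vel=(+0.001,+0.000) ωy=-0.01 pitch=+44.0°

Key-timestep trajectory:
   step    t(s)  b1.x    b1.z    b1.vx   b1.vz   b2.x    b2.z    b2.vx   b2.vz   b3.x    b3.z    b3.vx   b3.vz 
     46  0.2110   +0.000  +0.022  -0.007  +0.001   +0.070  +0.060  -0.102  +0.019   +0.136  +0.057  -0.123  -0.044
     92  0.4220   +0.000  +0.022  -0.001  +0.000   +0.072  +0.058  +0.000  -0.001   +0.137  +0.057  +0.000  +0.000
    138  0.6330   -0.001  +0.022  -0.001  +0.000   +0.072  +0.058  +0.000  +0.000   +0.137  +0.057  +0.001  +0.000


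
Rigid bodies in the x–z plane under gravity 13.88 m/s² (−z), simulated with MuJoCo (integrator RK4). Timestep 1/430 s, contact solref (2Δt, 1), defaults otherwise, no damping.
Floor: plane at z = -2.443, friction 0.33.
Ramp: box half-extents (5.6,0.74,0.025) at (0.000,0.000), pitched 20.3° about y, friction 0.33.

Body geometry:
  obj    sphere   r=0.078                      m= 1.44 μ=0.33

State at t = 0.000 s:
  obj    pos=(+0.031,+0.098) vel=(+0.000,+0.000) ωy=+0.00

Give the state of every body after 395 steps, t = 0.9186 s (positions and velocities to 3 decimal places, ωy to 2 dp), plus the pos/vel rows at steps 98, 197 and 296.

State at t = 0.9186 s:
  obj    pos=(+1.392,-0.405) vel=(+2.963,-1.096) ωy=+40.50

Key-timestep trajectory:
   step    t(s)  obj.x    obj.z    obj.vx   obj.vz 
     98  0.2279   +0.115  +0.067  +0.735  -0.272
    197  0.4581   +0.370  -0.027  +1.478  -0.547
    296  0.6884   +0.795  -0.184  +2.221  -0.821
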